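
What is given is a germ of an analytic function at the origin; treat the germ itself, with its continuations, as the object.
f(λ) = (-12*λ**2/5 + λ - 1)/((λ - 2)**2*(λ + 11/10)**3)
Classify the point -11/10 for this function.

The point is a pole of order 3.

The denominator factor λ + 11/10 vanishes at -11/10 and appears to the power 3; the numerator there equals -1251/250, nonzero, and no other factor vanishes.
Hence a pole whose order is the multiplicity, 3.


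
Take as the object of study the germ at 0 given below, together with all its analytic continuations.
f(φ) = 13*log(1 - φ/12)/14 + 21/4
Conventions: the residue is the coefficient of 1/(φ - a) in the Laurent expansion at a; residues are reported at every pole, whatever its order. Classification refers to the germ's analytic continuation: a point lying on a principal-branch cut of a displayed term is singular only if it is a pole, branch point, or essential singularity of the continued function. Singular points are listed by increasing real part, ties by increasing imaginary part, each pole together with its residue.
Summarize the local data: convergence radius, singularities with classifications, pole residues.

Radius of convergence at 0: 12.
At 12: a logarithmic branch point.

Branch term (13/14)*log(1 - φ/(12)): its argument vanishes at φ = 12, a logarithmic branch point, modulus 12.
The radius of convergence is the smallest modulus among the singular points: 12.


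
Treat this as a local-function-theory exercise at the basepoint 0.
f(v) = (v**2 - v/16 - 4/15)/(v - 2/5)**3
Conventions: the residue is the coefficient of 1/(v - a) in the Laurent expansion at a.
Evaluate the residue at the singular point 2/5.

The residue is 1.

At the order-3 pole 2/5 set g(v) = (v - (2/5))^3*f(v) = v**2 - v/16 - 4/15.
Order-3 pole: residue = g''(a)/2; g''(2/5) = 2, so the residue is 1.


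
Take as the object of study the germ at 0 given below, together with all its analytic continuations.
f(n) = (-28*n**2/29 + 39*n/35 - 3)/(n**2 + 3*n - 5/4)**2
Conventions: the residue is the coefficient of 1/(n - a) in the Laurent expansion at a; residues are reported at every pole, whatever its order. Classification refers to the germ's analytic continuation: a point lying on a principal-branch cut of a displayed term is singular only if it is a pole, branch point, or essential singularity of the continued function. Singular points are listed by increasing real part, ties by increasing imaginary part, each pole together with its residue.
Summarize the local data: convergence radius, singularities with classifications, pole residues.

Denominator factor (n**2 + 3*n - 5/4)^2: discriminant 14, real irrational roots -3/2 + (1/2)*sqrt(14) and -3/2 - (1/2)*sqrt(14); poles of order 2, moduli -3/2 + (1/2)*sqrt(14) and 3/2 + (1/2)*sqrt(14).
The radius of convergence is the smallest modulus among the singular points: -3/2 + (1/2)*sqrt(14).
The factor n**2 + 3*n - 5/4 splits as (n - a)(n - a') with a = -3/2 - (1/2)*sqrt(14), a' = -3/2 + (1/2)*sqrt(14). At the order-2 pole a set g(n) = (n - a)^2*f(n) = [-28*n**2/29 + 39*n/35 - 3] / (n - a')^2.
Order-2 pole: residue = g'(a); g'(-3/2 - (1/2)*sqrt(14)) = -(7033/198940)*sqrt(14), so the residue is -(7033/198940)*sqrt(14).
The factor n**2 + 3*n - 5/4 splits as (n - a)(n - a') with a = -3/2 + (1/2)*sqrt(14), a' = -3/2 - (1/2)*sqrt(14). At the order-2 pole a set g(n) = (n - a)^2*f(n) = [-28*n**2/29 + 39*n/35 - 3] / (n - a')^2.
Order-2 pole: residue = g'(a); g'(-3/2 + (1/2)*sqrt(14)) = (7033/198940)*sqrt(14), so the residue is (7033/198940)*sqrt(14).
List the singular points by increasing real part (a conjugate pair: the negative imaginary part first).

Radius of convergence at 0: -3/2 + (1/2)*sqrt(14).
At -3/2 - (1/2)*sqrt(14): a pole of order 2; residue -(7033/198940)*sqrt(14).
At -3/2 + (1/2)*sqrt(14): a pole of order 2; residue (7033/198940)*sqrt(14).


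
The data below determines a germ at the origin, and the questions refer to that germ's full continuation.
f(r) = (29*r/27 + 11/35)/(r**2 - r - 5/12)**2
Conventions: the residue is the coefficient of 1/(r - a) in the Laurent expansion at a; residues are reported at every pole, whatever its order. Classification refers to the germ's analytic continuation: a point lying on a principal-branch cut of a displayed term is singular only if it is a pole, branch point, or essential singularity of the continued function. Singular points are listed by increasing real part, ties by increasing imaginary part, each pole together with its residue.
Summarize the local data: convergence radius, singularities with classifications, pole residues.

Radius of convergence at 0: -1/2 + (1/3)*sqrt(6).
At 1/2 - (1/3)*sqrt(6): a pole of order 2; residue (1609/10080)*sqrt(6).
At 1/2 + (1/3)*sqrt(6): a pole of order 2; residue -(1609/10080)*sqrt(6).

Denominator factor (r**2 - r - 5/12)^2: discriminant 8/3, real irrational roots 1/2 + (1/3)*sqrt(6) and 1/2 - (1/3)*sqrt(6); poles of order 2, moduli 1/2 + (1/3)*sqrt(6) and -1/2 + (1/3)*sqrt(6).
The radius of convergence is the smallest modulus among the singular points: -1/2 + (1/3)*sqrt(6).
The factor r**2 - r - 5/12 splits as (r - a)(r - a') with a = 1/2 - (1/3)*sqrt(6), a' = 1/2 + (1/3)*sqrt(6). At the order-2 pole a set g(r) = (r - a)^2*f(r) = [29*r/27 + 11/35] / (r - a')^2.
Order-2 pole: residue = g'(a); g'(1/2 - (1/3)*sqrt(6)) = (1609/10080)*sqrt(6), so the residue is (1609/10080)*sqrt(6).
The factor r**2 - r - 5/12 splits as (r - a)(r - a') with a = 1/2 + (1/3)*sqrt(6), a' = 1/2 - (1/3)*sqrt(6). At the order-2 pole a set g(r) = (r - a)^2*f(r) = [29*r/27 + 11/35] / (r - a')^2.
Order-2 pole: residue = g'(a); g'(1/2 + (1/3)*sqrt(6)) = -(1609/10080)*sqrt(6), so the residue is -(1609/10080)*sqrt(6).
List the singular points by increasing real part (a conjugate pair: the negative imaginary part first).


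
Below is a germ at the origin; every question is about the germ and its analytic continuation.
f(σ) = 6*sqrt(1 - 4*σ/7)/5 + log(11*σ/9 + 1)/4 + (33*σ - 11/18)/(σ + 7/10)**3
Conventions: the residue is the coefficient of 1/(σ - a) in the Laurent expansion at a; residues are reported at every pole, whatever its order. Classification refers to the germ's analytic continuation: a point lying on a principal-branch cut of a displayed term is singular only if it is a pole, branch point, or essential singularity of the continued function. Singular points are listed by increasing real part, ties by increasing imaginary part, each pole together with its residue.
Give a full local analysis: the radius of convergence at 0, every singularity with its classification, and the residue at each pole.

Denominator factor (σ + 7/10)^3: pole of order 3 at -7/10, modulus 7/10.
Branch term (6/5)*sqrt(1 - σ/(7/4)): its argument vanishes at σ = 7/4, a square-root branch point, modulus 7/4.
Branch term (1/4)*log(1 - σ/(-9/11)): its argument vanishes at σ = -9/11, a logarithmic branch point, modulus 9/11.
The radius of convergence is the smallest modulus among the singular points: 7/10.
The branch terms are analytic at -7/10 and contribute nothing to the residue; only the rational part matters.
At the order-3 pole -7/10 set g(σ) = (σ - (-7/10))^3*(rational part) = 33*σ - 11/18.
Order-3 pole: residue = g''(a)/2; g''(-7/10) = 0, so the residue is 0.
List the singular points by increasing real part (a conjugate pair: the negative imaginary part first).

Radius of convergence at 0: 7/10.
At -9/11: a logarithmic branch point.
At -7/10: a pole of order 3; residue 0.
At 7/4: an algebraic (square-root) branch point.


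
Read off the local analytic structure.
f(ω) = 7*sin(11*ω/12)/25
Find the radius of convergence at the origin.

The factor -sin(11*ω/12) is entire and contributes no finite singular point.
The polynomial part has no poles.
No finite singular points: the Taylor series at 0 converges everywhere.

The radius of convergence is infinite.


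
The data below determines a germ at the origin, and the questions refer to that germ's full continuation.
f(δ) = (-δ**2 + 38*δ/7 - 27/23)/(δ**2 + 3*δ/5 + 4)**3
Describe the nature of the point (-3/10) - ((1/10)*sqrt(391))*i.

The point is a pole of order 3.

The denominator factor δ**2 + 3*δ/5 + 4 vanishes at (-3/10) - ((1/10)*sqrt(391))*i and appears to the power 3; the numerator there equals (8191/8050) - ((211/350)*sqrt(391))*i, nonzero, and no other factor vanishes.
Hence a pole whose order is the multiplicity, 3.


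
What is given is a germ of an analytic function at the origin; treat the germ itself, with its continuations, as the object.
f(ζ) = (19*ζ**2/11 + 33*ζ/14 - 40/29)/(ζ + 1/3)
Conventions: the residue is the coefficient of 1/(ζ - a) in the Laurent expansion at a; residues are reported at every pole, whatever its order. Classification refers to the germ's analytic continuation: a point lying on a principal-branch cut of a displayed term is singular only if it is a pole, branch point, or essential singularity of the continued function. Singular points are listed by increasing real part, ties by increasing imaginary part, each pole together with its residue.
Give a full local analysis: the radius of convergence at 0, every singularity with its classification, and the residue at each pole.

Denominator factor (ζ + 1/3): pole of order 1 at -1/3, modulus 1/3.
The radius of convergence is the smallest modulus among the singular points: 1/3.
At the order-1 pole -1/3 set g(ζ) = (ζ - (-1/3))*f(ζ) = 19*ζ**2/11 + 33*ζ/14 - 40/29.
Simple pole: residue = g(a) at a = -1/3, which is -79307/40194.

Radius of convergence at 0: 1/3.
At -1/3: a pole of order 1; residue -79307/40194.


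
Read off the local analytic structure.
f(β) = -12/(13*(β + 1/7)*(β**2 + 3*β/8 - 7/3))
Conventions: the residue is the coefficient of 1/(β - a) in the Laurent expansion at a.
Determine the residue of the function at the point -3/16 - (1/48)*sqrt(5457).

The residue is -7056/36179 + (5040/65809601)*sqrt(5457).

The factor β**2 + 3*β/8 - 7/3 splits as (β - a)(β - a') with a = -3/16 - (1/48)*sqrt(5457), a' = -3/16 + (1/48)*sqrt(5457). At the order-1 pole a set g(β) = (β - a)*f(β) = [-12/(13*(β + 1/7))] / (β - a').
Simple pole: residue = g(a) at a = -3/16 - (1/48)*sqrt(5457), which is -7056/36179 + (5040/65809601)*sqrt(5457).


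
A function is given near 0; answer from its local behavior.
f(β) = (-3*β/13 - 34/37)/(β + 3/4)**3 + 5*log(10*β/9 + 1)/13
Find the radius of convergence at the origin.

Denominator factor (β + 3/4)^3: pole of order 3 at -3/4, modulus 3/4.
Branch term (5/13)*log(1 - β/(-9/10)): its argument vanishes at β = -9/10, a logarithmic branch point, modulus 9/10.
The radius of convergence is the smallest modulus among the singular points: 3/4.

The radius of convergence is 3/4.


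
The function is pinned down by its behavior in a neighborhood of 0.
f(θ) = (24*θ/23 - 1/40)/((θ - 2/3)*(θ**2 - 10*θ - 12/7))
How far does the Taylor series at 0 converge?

The radius of convergence is -5 + (1/7)*sqrt(1309).

Denominator factor (θ - 2/3): pole of order 1 at 2/3, modulus 2/3.
Denominator factor (θ**2 - 10*θ - 12/7): discriminant 748/7, real irrational roots 5 + (1/7)*sqrt(1309) and 5 - (1/7)*sqrt(1309); poles of order 1, moduli 5 + (1/7)*sqrt(1309) and -5 + (1/7)*sqrt(1309).
The radius of convergence is the smallest modulus among the singular points: -5 + (1/7)*sqrt(1309).


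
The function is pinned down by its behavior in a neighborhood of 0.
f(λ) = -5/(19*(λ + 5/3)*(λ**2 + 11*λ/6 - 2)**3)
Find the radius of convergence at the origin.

Denominator factor (λ + 5/3): pole of order 1 at -5/3, modulus 5/3.
Denominator factor (λ**2 + 11*λ/6 - 2)^3: discriminant 409/36, real irrational roots -11/12 + (1/12)*sqrt(409) and -11/12 - (1/12)*sqrt(409); poles of order 3, moduli -11/12 + (1/12)*sqrt(409) and 11/12 + (1/12)*sqrt(409).
The radius of convergence is the smallest modulus among the singular points: -11/12 + (1/12)*sqrt(409).

The radius of convergence is -11/12 + (1/12)*sqrt(409).


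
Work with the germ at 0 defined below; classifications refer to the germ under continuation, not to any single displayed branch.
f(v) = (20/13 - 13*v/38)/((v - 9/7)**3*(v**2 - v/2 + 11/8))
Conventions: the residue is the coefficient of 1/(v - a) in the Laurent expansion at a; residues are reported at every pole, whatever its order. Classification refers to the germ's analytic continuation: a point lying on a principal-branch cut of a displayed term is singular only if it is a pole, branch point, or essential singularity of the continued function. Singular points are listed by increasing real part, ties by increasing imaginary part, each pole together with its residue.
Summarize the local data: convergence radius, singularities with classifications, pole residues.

Radius of convergence at 0: (1/4)*sqrt(22).
At (1/4) - ((1/4)*sqrt(21))*i: a pole of order 1; residue (-28148338904/201897892625) + ((4896219552/201897892625)*sqrt(21))*i.
At (1/4) + ((1/4)*sqrt(21))*i: a pole of order 1; residue (-28148338904/201897892625) - ((4896219552/201897892625)*sqrt(21))*i.
At 9/7: a pole of order 3; residue 56296677808/201897892625.


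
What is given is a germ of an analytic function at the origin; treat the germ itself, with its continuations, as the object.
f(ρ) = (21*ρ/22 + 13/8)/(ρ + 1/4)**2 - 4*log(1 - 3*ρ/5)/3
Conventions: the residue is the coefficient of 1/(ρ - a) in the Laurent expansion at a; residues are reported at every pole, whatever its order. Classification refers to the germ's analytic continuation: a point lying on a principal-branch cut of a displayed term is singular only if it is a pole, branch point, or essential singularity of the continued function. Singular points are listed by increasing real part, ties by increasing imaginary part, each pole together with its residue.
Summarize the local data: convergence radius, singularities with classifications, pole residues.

Denominator factor (ρ + 1/4)^2: pole of order 2 at -1/4, modulus 1/4.
Branch term (-4/3)*log(1 - ρ/(5/3)): its argument vanishes at ρ = 5/3, a logarithmic branch point, modulus 5/3.
The radius of convergence is the smallest modulus among the singular points: 1/4.
The branch term is analytic at -1/4 and contributes nothing to the residue; only the rational part matters.
At the order-2 pole -1/4 set g(ρ) = (ρ - (-1/4))^2*(rational part) = 21*ρ/22 + 13/8.
Order-2 pole: residue = g'(a); g'(-1/4) = 21/22, so the residue is 21/22.
List the singular points by increasing real part (a conjugate pair: the negative imaginary part first).

Radius of convergence at 0: 1/4.
At -1/4: a pole of order 2; residue 21/22.
At 5/3: a logarithmic branch point.


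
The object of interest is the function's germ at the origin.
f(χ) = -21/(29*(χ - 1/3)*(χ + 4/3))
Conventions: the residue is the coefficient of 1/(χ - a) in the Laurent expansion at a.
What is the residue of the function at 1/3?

The residue is -63/145.

At the order-1 pole 1/3 set g(χ) = (χ - (1/3))*f(χ) = -21/(29*(χ + 4/3)).
Simple pole: residue = g(a) at a = 1/3, which is -63/145.


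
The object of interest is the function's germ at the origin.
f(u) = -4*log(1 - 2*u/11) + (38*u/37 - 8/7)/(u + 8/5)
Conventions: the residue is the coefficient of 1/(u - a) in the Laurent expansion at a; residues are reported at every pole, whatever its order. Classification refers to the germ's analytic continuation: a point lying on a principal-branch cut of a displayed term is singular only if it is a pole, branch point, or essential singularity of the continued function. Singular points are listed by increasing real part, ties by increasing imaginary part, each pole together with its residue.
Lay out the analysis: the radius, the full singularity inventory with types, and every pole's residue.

Denominator factor (u + 8/5): pole of order 1 at -8/5, modulus 8/5.
Branch term (-4)*log(1 - u/(11/2)): its argument vanishes at u = 11/2, a logarithmic branch point, modulus 11/2.
The radius of convergence is the smallest modulus among the singular points: 8/5.
The branch term is analytic at -8/5 and contributes nothing to the residue; only the rational part matters.
At the order-1 pole -8/5 set g(u) = (u - (-8/5))*(rational part) = 38*u/37 - 8/7.
Simple pole: residue = g(a) at a = -8/5, which is -3608/1295.
List the singular points by increasing real part (a conjugate pair: the negative imaginary part first).

Radius of convergence at 0: 8/5.
At -8/5: a pole of order 1; residue -3608/1295.
At 11/2: a logarithmic branch point.


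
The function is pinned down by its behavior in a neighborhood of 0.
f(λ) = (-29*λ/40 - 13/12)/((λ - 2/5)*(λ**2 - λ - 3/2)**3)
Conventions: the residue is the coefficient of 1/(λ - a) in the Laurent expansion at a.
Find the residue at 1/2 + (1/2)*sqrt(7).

The residue is -257500/1975509 - (15519583/2710398348)*sqrt(7).


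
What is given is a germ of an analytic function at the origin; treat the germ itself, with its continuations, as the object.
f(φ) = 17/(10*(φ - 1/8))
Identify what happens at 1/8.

The point is a pole of order 1.

The denominator factor φ - 1/8 vanishes at 1/8 and appears to the power 1; the numerator there equals 17/10, nonzero, and no other factor vanishes.
Hence a pole whose order is the multiplicity, 1.


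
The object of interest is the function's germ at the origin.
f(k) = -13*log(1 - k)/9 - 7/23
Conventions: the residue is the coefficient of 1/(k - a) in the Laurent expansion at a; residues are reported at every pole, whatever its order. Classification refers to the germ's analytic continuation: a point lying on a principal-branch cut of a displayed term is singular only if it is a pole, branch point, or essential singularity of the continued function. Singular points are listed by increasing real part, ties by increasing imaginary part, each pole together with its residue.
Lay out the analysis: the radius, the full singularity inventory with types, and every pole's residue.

Branch term (-13/9)*log(1 - k/(1)): its argument vanishes at k = 1, a logarithmic branch point, modulus 1.
The radius of convergence is the smallest modulus among the singular points: 1.

Radius of convergence at 0: 1.
At 1: a logarithmic branch point.


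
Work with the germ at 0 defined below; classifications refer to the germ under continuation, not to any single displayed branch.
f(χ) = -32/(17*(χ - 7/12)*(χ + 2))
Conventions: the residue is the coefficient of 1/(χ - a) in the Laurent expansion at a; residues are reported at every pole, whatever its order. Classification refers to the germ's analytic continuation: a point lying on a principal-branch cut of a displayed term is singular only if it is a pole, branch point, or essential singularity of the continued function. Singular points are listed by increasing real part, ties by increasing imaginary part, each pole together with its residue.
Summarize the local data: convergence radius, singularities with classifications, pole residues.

Radius of convergence at 0: 7/12.
At -2: a pole of order 1; residue 384/527.
At 7/12: a pole of order 1; residue -384/527.

Denominator factor (χ - 7/12): pole of order 1 at 7/12, modulus 7/12.
Denominator factor (χ + 2): pole of order 1 at -2, modulus 2.
The radius of convergence is the smallest modulus among the singular points: 7/12.
At the order-1 pole -2 set g(χ) = (χ - (-2))*f(χ) = -32/(17*(χ - 7/12)).
Simple pole: residue = g(a) at a = -2, which is 384/527.
At the order-1 pole 7/12 set g(χ) = (χ - (7/12))*f(χ) = -32/(17*(χ + 2)).
Simple pole: residue = g(a) at a = 7/12, which is -384/527.
List the singular points by increasing real part (a conjugate pair: the negative imaginary part first).


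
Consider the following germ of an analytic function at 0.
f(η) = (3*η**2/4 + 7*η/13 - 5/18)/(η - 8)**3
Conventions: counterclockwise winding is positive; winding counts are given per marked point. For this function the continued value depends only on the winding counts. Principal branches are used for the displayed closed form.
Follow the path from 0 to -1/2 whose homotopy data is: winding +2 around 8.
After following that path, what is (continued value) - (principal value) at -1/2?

Continued minus principal equals 0.

The function is rational, hence single-valued: continuing it around any pole returns the same value, so the difference is 0.


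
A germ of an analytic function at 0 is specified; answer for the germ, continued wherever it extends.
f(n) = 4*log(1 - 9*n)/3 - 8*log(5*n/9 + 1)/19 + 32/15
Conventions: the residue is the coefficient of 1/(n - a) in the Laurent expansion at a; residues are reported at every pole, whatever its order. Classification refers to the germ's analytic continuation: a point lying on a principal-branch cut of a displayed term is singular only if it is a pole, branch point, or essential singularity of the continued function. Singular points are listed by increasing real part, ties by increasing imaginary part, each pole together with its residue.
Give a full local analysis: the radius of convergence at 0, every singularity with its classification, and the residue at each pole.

Radius of convergence at 0: 1/9.
At -9/5: a logarithmic branch point.
At 1/9: a logarithmic branch point.

Branch term (4/3)*log(1 - n/(1/9)): its argument vanishes at n = 1/9, a logarithmic branch point, modulus 1/9.
Branch term (-8/19)*log(1 - n/(-9/5)): its argument vanishes at n = -9/5, a logarithmic branch point, modulus 9/5.
The radius of convergence is the smallest modulus among the singular points: 1/9.
List the singular points by increasing real part (a conjugate pair: the negative imaginary part first).


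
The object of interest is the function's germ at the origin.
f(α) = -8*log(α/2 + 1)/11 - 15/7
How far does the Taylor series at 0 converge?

The radius of convergence is 2.

Branch term (-8/11)*log(1 - α/(-2)): its argument vanishes at α = -2, a logarithmic branch point, modulus 2.
The radius of convergence is the smallest modulus among the singular points: 2.


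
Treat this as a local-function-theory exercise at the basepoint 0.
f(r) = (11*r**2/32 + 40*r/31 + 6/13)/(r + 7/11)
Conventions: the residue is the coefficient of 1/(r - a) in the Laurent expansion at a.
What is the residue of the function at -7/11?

At the order-1 pole -7/11 set g(r) = (r - (-7/11))*f(r) = 11*r**2/32 + 40*r/31 + 6/13.
Simple pole: residue = g(a) at a = -7/11, which is -31261/141856.

The residue is -31261/141856.


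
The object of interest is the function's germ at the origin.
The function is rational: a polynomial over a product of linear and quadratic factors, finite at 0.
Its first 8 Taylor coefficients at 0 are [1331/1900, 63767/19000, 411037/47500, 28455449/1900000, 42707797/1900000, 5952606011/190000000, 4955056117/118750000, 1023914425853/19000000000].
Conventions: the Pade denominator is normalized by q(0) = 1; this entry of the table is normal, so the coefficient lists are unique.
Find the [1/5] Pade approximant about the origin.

The Pade approximant has numerator coefficients [1331/1900, 18951383/9916100]; denominator coefficients [1, -107653/52190, -75843/30700, 8317449/521900, -70609833/2087600, 164756277/4175200].

Taylor coefficients needed (read off): a_0 = 1331/1900, a_1 = 63767/19000, a_2 = 411037/47500, a_3 = 28455449/1900000, a_4 = 42707797/1900000, a_5 = 5952606011/190000000, a_6 = 4955056117/118750000.
Write the denominator as Q(θ) = 1 + q1*θ + q2*θ^2 + q3*θ^3 + q4*θ^4 + q5*θ^5. Requiring Q*f - P = O(θ^7) with deg P <= 1 kills the coefficients of θ^2..θ^6 in Q*f:
  θ^2: a_2 + q1*a_1 + q2*a_0 = 0, i.e. 411037/47500 + (63767/19000)*q1 + (1331/1900)*q2 = 0.
  θ^3: a_3 + q1*a_2 + q2*a_1 + q3*a_0 = 0, i.e. 28455449/1900000 + (411037/47500)*q1 + (63767/19000)*q2 + (1331/1900)*q3 = 0.
  θ^4: a_4 + q1*a_3 + q2*a_2 + q3*a_1 + q4*a_0 = 0, i.e. 42707797/1900000 + (28455449/1900000)*q1 + (411037/47500)*q2 + (63767/19000)*q3 + (1331/1900)*q4 = 0.
  θ^5: a_5 + q1*a_4 + q2*a_3 + q3*a_2 + q4*a_1 + q5*a_0 = 0, i.e. 5952606011/190000000 + (42707797/1900000)*q1 + (28455449/1900000)*q2 + (411037/47500)*q3 + (63767/19000)*q4 + (1331/1900)*q5 = 0.
  θ^6: a_6 + q1*a_5 + q2*a_4 + q3*a_3 + q4*a_2 + q5*a_1 = 0, i.e. 4955056117/118750000 + (5952606011/190000000)*q1 + (42707797/1900000)*q2 + (28455449/1900000)*q3 + (411037/47500)*q4 + (63767/19000)*q5 = 0.
Solving this linear system: q1 = -107653/52190, q2 = -75843/30700, q3 = 8317449/521900, q4 = -70609833/2087600, q5 = 164756277/4175200.
The numerator is Q*f truncated at degree 1: P0 = a_0 = 1331/1900; P1 = a_1 + q1*a_0 = 18951383/9916100.


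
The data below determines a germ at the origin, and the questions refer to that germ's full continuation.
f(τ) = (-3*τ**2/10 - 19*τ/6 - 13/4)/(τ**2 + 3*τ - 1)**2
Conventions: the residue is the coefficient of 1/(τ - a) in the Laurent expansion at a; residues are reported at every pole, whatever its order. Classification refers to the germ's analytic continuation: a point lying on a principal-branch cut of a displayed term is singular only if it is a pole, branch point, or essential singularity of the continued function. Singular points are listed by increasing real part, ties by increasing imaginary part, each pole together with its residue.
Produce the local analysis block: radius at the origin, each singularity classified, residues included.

Radius of convergence at 0: -3/2 + (1/2)*sqrt(13).
At -3/2 - (1/2)*sqrt(13): a pole of order 2; residue (18/845)*sqrt(13).
At -3/2 + (1/2)*sqrt(13): a pole of order 2; residue -(18/845)*sqrt(13).


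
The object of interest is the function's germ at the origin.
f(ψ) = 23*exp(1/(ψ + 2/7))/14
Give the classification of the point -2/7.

The point is an essential singularity.

The exponent 1/(ψ - (-2/7)) has a pole at -2/7, so exp(1/(ψ - (-2/7))) takes every nonzero value near it: an essential singularity (not a pole of any order).


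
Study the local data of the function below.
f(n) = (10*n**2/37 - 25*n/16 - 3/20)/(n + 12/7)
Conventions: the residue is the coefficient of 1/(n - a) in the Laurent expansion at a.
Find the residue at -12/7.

The residue is 60243/18130.

At the order-1 pole -12/7 set g(n) = (n - (-12/7))*f(n) = 10*n**2/37 - 25*n/16 - 3/20.
Simple pole: residue = g(a) at a = -12/7, which is 60243/18130.


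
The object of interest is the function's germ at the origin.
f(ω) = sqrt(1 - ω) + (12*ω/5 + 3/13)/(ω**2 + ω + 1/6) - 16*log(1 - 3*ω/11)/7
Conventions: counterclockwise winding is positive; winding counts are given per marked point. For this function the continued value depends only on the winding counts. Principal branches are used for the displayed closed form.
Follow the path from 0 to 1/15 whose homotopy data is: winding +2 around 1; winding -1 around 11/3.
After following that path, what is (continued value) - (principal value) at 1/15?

The rational part is single-valued and drops out of the difference; each branch term changes only by its own monodromy.
(1)*sqrt(1 - ω/(1)): winding +2 is even, the square root returns to the same sheet, contribution 0.
(-16/7)*log(1 - ω/(11/3)): each positive loop around 11/3 adds 2*pi*i to the log, so winding -1 contributes (-16/7)*(-1)*2*pi*i = (32/7)*pi*i.
Summing the contributions at ω = 1/15 gives (32/7)*pi*i.

Continued minus principal equals (32/7)*pi*i.


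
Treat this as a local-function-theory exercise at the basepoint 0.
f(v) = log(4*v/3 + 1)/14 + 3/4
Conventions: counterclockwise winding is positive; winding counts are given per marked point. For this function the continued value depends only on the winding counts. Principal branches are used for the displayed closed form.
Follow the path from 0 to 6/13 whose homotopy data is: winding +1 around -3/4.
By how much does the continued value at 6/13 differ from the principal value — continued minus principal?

Continued minus principal equals (1/7)*pi*i.

The rational part is single-valued and drops out of the difference; each branch term changes only by its own monodromy.
(1/14)*log(1 - v/(-3/4)): each positive loop around -3/4 adds 2*pi*i to the log, so winding +1 contributes (1/14)*(1)*2*pi*i = (1/7)*pi*i.
Summing the contributions at v = 6/13 gives (1/7)*pi*i.


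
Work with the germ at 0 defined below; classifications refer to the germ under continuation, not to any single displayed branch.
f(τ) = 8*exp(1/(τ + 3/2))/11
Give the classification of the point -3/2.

The exponent 1/(τ - (-3/2)) has a pole at -3/2, so exp(1/(τ - (-3/2))) takes every nonzero value near it: an essential singularity (not a pole of any order).

The point is an essential singularity.


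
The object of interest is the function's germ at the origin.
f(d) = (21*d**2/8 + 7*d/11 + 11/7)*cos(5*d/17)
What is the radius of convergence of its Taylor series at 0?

The factor cos(5*d/17) is entire and contributes no finite singular point.
The polynomial part has no poles.
No finite singular points: the Taylor series at 0 converges everywhere.

The radius of convergence is infinite.


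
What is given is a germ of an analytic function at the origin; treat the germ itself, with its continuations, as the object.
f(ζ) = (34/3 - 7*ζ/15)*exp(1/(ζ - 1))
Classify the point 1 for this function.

The point is an essential singularity.

The exponent 1/(ζ - (1)) has a pole at 1, so exp(1/(ζ - (1))) takes every nonzero value near it: an essential singularity (not a pole of any order).


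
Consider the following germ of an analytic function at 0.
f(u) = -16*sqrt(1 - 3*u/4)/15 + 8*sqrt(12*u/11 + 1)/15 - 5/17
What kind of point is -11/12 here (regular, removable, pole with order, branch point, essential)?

The term (8/15)*sqrt(1 - u/(-11/12)) has argument 1 - -11/12/(-11/12) = 0 at -11/12: a square-root (algebraic, two-sheeted) branch point; the remaining terms are analytic or single-valued there.

The point is an algebraic (square-root) branch point.


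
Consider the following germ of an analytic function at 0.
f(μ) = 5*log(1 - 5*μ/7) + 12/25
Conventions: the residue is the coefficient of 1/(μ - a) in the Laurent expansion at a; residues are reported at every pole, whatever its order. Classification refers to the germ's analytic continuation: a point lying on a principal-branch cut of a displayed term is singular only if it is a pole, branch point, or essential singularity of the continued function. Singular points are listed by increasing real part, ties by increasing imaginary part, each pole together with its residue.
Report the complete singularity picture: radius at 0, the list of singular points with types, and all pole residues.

Branch term (5)*log(1 - μ/(7/5)): its argument vanishes at μ = 7/5, a logarithmic branch point, modulus 7/5.
The radius of convergence is the smallest modulus among the singular points: 7/5.

Radius of convergence at 0: 7/5.
At 7/5: a logarithmic branch point.


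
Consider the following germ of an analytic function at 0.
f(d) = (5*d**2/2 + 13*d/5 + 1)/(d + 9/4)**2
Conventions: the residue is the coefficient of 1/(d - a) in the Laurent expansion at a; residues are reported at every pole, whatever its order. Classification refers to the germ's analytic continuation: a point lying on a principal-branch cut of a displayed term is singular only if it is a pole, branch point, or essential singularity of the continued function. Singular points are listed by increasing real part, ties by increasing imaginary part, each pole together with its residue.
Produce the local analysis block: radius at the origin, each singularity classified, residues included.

Denominator factor (d + 9/4)^2: pole of order 2 at -9/4, modulus 9/4.
The radius of convergence is the smallest modulus among the singular points: 9/4.
At the order-2 pole -9/4 set g(d) = (d - (-9/4))^2*f(d) = 5*d**2/2 + 13*d/5 + 1.
Order-2 pole: residue = g'(a); g'(-9/4) = -173/20, so the residue is -173/20.

Radius of convergence at 0: 9/4.
At -9/4: a pole of order 2; residue -173/20.


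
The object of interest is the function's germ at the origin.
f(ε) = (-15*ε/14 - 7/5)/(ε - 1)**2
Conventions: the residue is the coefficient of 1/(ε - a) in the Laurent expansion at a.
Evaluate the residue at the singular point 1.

At the order-2 pole 1 set g(ε) = (ε - (1))^2*f(ε) = -15*ε/14 - 7/5.
Order-2 pole: residue = g'(a); g'(1) = -15/14, so the residue is -15/14.

The residue is -15/14.


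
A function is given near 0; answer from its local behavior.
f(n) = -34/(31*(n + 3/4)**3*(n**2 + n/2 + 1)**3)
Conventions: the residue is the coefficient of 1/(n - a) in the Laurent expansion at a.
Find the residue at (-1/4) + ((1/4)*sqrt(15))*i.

The residue is (43450368/76759069) - ((23641735168/86353952625)*sqrt(15))*i.


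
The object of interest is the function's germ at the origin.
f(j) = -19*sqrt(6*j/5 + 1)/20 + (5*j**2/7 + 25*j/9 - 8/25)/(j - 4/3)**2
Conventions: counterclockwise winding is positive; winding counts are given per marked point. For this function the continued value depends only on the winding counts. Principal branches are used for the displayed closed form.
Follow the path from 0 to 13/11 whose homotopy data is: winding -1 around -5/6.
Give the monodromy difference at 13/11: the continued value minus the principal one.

Continued minus principal equals (19/550)*sqrt(7315).

The rational part is single-valued and drops out of the difference; each branch term changes only by its own monodromy.
(-19/20)*sqrt(1 - j/(-5/6)): winding -1 is odd, the square root flips sign, contributing -2*(-19/20)*sqrt(1 - (13/11)/(-5/6)) = -2*(-19/20)*sqrt(133/55) = (19/550)*sqrt(7315).
Summing the contributions at j = 13/11 gives (19/550)*sqrt(7315).


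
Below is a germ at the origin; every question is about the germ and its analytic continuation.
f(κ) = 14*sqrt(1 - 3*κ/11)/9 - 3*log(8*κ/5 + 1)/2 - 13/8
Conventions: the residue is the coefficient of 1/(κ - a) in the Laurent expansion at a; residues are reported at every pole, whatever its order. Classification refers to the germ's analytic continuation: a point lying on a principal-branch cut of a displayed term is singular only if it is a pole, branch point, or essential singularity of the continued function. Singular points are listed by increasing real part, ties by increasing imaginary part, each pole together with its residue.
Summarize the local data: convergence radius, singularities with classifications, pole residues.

Branch term (-3/2)*log(1 - κ/(-5/8)): its argument vanishes at κ = -5/8, a logarithmic branch point, modulus 5/8.
Branch term (14/9)*sqrt(1 - κ/(11/3)): its argument vanishes at κ = 11/3, a square-root branch point, modulus 11/3.
The radius of convergence is the smallest modulus among the singular points: 5/8.
List the singular points by increasing real part (a conjugate pair: the negative imaginary part first).

Radius of convergence at 0: 5/8.
At -5/8: a logarithmic branch point.
At 11/3: an algebraic (square-root) branch point.


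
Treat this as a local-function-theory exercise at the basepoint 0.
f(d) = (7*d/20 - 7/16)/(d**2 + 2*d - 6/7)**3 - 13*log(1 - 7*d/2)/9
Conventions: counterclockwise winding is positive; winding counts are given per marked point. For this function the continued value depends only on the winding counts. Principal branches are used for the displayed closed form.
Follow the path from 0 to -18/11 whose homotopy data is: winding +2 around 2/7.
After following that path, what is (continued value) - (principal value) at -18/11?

The rational part is single-valued and drops out of the difference; each branch term changes only by its own monodromy.
(-13/9)*log(1 - d/(2/7)): each positive loop around 2/7 adds 2*pi*i to the log, so winding +2 contributes (-13/9)*(2)*2*pi*i = -(52/9)*pi*i.
Summing the contributions at d = -18/11 gives -(52/9)*pi*i.

Continued minus principal equals -(52/9)*pi*i.


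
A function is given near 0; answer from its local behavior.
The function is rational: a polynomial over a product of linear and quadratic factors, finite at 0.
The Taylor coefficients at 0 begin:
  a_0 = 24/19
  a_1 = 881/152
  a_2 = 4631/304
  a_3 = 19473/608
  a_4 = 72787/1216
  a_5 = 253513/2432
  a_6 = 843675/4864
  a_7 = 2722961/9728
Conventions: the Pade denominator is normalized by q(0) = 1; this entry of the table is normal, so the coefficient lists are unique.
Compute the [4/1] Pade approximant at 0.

The Pade approximant has numerator coefficients [24/19, 3060623/851048, 115113/22396, 425459/77368, 1736965/425524]; denominator coefficients [1, -19501/11198].

Taylor coefficients needed (read off): a_0 = 24/19, a_1 = 881/152, a_2 = 4631/304, a_3 = 19473/608, a_4 = 72787/1216, a_5 = 253513/2432.
Write the denominator as Q(κ) = 1 + q1*κ. Requiring Q*f - P = O(κ^6) with deg P <= 4 kills the coefficients of κ^5..κ^5 in Q*f:
  κ^5: a_5 + q1*a_4 = 0, i.e. 253513/2432 + (72787/1216)*q1 = 0.
Solving this linear system: q1 = -19501/11198.
The numerator is Q*f truncated at degree 4: P0 = a_0 = 24/19; P1 = a_1 + q1*a_0 = 3060623/851048; P2 = a_2 + q1*a_1 = 115113/22396; P3 = a_3 + q1*a_2 = 425459/77368; P4 = a_4 + q1*a_3 = 1736965/425524.


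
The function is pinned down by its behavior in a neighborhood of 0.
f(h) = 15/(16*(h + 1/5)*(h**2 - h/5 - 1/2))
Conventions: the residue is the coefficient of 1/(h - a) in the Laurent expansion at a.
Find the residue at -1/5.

At the order-1 pole -1/5 set g(h) = (h - (-1/5))*f(h) = 15/(16*(h**2 - h/5 - 1/2)).
Simple pole: residue = g(a) at a = -1/5, which is -125/56.

The residue is -125/56.


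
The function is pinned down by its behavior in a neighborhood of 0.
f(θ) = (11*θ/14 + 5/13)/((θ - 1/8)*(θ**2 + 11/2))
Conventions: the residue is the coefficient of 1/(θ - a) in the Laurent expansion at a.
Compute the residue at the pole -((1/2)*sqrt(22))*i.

The factor θ**2 + 11/2 splits as (θ - a)(θ - a') with a = -((1/2)*sqrt(22))*i, a' = ((1/2)*sqrt(22))*i. At the order-1 pole a set g(θ) = (θ - a)*f(θ) = [(11*θ/14 + 5/13)/(θ - 1/8)] / (θ - a').
Simple pole: residue = g(a) at a = -((1/2)*sqrt(22))*i, which is (-1406/32123) + ((12444/353353)*sqrt(22))*i.

The residue is (-1406/32123) + ((12444/353353)*sqrt(22))*i.


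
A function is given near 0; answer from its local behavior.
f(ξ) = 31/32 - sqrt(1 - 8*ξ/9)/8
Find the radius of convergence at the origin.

The radius of convergence is 9/8.

Branch term (-1/8)*sqrt(1 - ξ/(9/8)): its argument vanishes at ξ = 9/8, a square-root branch point, modulus 9/8.
The radius of convergence is the smallest modulus among the singular points: 9/8.


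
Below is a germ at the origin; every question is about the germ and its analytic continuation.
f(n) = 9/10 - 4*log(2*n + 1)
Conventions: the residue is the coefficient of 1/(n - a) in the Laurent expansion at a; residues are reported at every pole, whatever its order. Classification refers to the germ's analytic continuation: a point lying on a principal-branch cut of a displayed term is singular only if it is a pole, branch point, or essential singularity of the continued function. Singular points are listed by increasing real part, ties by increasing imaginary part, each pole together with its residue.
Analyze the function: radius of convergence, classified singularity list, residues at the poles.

Radius of convergence at 0: 1/2.
At -1/2: a logarithmic branch point.

Branch term (-4)*log(1 - n/(-1/2)): its argument vanishes at n = -1/2, a logarithmic branch point, modulus 1/2.
The radius of convergence is the smallest modulus among the singular points: 1/2.


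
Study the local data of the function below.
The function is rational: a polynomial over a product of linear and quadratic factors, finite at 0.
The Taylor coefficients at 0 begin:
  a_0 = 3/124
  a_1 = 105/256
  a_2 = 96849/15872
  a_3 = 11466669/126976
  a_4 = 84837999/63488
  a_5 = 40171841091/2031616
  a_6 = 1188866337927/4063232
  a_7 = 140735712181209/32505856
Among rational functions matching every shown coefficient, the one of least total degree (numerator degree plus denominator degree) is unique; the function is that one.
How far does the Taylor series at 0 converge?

The radius of convergence is 5/2 - (1/6)*sqrt(213).

No rational of total degree below 5 reproduces all 8 coefficients; solving the [1/4] Pade equations on them gives f(ρ) = (3*ρ/16 + 4/31)/((ρ - 4)**2*(ρ**2 - 5*ρ + 1/3)), whose expansion matches every shown term.
Denominator factor (ρ**2 - 5*ρ + 1/3): discriminant 71/3, real irrational roots 5/2 + (1/6)*sqrt(213) and 5/2 - (1/6)*sqrt(213); poles of order 1, moduli 5/2 + (1/6)*sqrt(213) and 5/2 - (1/6)*sqrt(213).
Denominator factor (ρ - 4)^2: pole of order 2 at 4, modulus 4.
The radius of convergence is the smallest modulus among the singular points: 5/2 - (1/6)*sqrt(213).
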